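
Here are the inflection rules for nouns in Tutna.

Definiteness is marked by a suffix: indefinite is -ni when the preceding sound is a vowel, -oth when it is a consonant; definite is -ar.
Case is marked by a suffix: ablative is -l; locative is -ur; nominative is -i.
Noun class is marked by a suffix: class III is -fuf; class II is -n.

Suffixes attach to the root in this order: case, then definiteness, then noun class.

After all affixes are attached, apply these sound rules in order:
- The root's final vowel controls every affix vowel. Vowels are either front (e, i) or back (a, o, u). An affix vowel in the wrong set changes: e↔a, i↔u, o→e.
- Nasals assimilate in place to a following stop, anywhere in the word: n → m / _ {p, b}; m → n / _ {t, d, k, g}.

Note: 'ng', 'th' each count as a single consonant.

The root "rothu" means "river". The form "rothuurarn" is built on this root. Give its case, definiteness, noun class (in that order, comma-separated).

Segment: rothu-ur-ar-n.
case: -ur → locative.
definiteness: -ar → definite.
noun class: -n → class II.

locative, definite, class II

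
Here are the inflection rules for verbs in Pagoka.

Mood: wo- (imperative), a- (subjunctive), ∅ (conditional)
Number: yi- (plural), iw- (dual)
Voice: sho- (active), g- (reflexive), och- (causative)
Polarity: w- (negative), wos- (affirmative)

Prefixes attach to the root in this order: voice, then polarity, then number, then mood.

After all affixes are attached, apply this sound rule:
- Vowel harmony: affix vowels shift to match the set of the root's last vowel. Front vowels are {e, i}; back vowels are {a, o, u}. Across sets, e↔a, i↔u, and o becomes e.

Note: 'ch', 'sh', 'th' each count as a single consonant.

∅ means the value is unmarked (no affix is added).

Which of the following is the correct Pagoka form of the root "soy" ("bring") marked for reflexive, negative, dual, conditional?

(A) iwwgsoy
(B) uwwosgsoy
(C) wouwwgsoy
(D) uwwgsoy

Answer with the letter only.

D

Attach voice reflexive g- → gsoy.
Attach polarity negative w- → wgsoy.
Attach number dual iw- → iwwgsoy.
mood = conditional: zero marking, form stays iwwgsoy.
Apply vowel harmony: iwwgsoy → uwwgsoy.
So the correct form is uwwgsoy, option (D).
(B) uwwosgsoy is wrong: it uses affirmative instead of negative for polarity.
(A) iwwgsoy is wrong: it fails to apply the sound rule(s).
(C) wouwwgsoy is wrong: it uses imperative instead of conditional for mood.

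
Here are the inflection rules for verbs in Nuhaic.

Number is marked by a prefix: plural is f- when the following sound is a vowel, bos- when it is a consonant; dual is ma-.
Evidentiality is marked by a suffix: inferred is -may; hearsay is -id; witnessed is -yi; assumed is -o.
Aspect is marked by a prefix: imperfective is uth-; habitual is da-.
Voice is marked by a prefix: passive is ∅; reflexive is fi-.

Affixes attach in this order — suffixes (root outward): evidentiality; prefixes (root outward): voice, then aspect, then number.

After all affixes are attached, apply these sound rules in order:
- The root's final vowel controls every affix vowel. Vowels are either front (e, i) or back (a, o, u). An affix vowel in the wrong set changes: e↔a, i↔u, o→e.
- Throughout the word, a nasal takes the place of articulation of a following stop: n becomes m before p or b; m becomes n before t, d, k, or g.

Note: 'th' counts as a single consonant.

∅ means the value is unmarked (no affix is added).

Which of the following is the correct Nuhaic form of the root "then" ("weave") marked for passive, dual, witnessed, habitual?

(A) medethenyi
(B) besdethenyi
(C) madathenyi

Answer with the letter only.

A

voice = passive: zero marking, form stays then.
Attach evidentiality witnessed -yi → thenyi.
Attach aspect habitual da- → dathenyi.
Attach number dual ma- → madathenyi.
Apply vowel harmony: madathenyi → medethenyi.
Nasal assimilation: no change.
So the correct form is medethenyi, option (A).
(B) besdethenyi is wrong: it uses plural instead of dual for number.
(C) madathenyi is wrong: it fails to apply the sound rule(s).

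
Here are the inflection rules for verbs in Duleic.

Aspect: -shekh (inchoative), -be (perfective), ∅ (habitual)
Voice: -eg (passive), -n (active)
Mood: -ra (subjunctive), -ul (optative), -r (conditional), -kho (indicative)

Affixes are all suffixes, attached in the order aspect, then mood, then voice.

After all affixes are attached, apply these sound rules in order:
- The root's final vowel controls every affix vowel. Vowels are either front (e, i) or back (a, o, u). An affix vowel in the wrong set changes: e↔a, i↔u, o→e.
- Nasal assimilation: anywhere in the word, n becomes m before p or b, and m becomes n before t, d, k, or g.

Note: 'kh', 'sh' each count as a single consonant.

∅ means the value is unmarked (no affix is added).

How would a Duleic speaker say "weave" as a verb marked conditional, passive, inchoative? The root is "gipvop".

gipvopshakhrag

Attach aspect inchoative -shekh → gipvopshekh.
Attach mood conditional -r → gipvopshekhr.
Attach voice passive -eg → gipvopshekhreg.
Apply vowel harmony: gipvopshekhreg → gipvopshakhrag.
Nasal assimilation: no change.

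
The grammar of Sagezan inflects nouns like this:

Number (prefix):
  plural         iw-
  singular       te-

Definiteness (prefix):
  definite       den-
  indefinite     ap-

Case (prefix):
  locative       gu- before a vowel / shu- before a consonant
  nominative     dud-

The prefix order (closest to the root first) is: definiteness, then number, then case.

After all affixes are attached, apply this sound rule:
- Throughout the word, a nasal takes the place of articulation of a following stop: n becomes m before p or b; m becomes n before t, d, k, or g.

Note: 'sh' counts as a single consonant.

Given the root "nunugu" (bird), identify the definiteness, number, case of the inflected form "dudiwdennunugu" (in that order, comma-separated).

Segment: dud-iw-den-nunugu.
definiteness: den- → definite.
number: iw- → plural.
case: dud- → nominative.

definite, plural, nominative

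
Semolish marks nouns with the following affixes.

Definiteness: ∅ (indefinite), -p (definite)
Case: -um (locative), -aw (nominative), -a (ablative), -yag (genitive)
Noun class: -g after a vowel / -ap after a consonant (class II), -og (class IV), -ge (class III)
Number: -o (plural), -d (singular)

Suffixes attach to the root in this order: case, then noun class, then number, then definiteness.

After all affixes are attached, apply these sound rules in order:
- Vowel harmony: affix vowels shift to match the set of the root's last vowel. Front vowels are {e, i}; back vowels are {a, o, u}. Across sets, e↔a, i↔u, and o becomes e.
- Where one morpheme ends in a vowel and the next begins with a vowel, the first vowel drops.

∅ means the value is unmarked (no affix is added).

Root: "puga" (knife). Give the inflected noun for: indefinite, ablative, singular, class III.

Attach case ablative -a → pugaa.
Attach noun class class III -ge → pugaage.
Attach number singular -d → pugaaged.
definiteness = indefinite: zero marking, form stays pugaaged.
Apply vowel harmony: pugaaged → pugaagad.
Apply vowel deletion: pugaagad → pugagad.

pugagad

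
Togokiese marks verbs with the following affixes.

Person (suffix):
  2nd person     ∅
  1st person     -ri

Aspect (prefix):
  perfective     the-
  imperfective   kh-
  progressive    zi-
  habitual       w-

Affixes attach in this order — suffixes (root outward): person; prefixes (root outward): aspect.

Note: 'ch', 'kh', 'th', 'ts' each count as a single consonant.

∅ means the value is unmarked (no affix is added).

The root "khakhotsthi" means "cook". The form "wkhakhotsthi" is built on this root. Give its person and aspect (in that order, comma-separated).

2nd person, habitual

Segment: w-khakhotsthi.
person: ∅ → 2nd person.
aspect: w- → habitual.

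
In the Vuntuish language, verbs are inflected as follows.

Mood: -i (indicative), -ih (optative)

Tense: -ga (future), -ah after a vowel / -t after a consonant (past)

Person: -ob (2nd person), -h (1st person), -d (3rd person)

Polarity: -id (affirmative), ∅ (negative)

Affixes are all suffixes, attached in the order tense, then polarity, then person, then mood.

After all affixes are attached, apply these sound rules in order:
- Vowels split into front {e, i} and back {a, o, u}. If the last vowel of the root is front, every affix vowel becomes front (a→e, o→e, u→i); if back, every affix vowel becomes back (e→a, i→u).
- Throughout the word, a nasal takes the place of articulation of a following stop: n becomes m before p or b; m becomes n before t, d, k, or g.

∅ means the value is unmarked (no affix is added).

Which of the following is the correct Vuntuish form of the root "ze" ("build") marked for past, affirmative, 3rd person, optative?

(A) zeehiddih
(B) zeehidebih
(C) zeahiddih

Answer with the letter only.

A

Attach tense past -ah (after vowel 'e') → zeah.
Attach polarity affirmative -id → zeahid.
Attach person 3rd person -d → zeahidd.
Attach mood optative -ih → zeahiddih.
Apply vowel harmony: zeahiddih → zeehiddih.
Nasal assimilation: no change.
So the correct form is zeehiddih, option (A).
(C) zeahiddih is wrong: it fails to apply the sound rule(s).
(B) zeehidebih is wrong: it uses 2nd person instead of 3rd person for person.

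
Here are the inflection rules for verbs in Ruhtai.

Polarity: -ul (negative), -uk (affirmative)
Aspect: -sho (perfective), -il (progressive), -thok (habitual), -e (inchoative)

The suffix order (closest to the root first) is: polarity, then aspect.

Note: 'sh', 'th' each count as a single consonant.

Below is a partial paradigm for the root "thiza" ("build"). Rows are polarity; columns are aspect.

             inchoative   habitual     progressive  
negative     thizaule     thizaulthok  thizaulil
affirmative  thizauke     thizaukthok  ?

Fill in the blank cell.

thizaukil

Attach polarity affirmative -uk → thizauk.
Attach aspect progressive -il → thizaukil.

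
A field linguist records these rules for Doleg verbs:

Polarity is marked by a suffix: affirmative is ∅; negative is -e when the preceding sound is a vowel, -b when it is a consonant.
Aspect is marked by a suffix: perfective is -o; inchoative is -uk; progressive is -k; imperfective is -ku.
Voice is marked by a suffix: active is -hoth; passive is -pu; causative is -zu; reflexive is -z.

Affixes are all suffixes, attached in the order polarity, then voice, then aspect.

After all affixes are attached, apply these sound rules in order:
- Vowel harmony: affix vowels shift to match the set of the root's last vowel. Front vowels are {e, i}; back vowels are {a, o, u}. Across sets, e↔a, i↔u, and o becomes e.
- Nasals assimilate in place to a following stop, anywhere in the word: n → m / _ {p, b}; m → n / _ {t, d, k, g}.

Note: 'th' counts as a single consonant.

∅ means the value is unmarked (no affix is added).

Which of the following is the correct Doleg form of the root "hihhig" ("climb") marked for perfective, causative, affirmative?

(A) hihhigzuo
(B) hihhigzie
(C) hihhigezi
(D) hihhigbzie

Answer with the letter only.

polarity = affirmative: zero marking, form stays hihhig.
Attach voice causative -zu → hihhigzu.
Attach aspect perfective -o → hihhigzuo.
Apply vowel harmony: hihhigzuo → hihhigzie.
Nasal assimilation: no change.
So the correct form is hihhigzie, option (B).
(D) hihhigbzie is wrong: it uses negative instead of affirmative for polarity.
(C) hihhigezi is wrong: it has the affixes in the wrong order.
(A) hihhigzuo is wrong: it fails to apply the sound rule(s).

B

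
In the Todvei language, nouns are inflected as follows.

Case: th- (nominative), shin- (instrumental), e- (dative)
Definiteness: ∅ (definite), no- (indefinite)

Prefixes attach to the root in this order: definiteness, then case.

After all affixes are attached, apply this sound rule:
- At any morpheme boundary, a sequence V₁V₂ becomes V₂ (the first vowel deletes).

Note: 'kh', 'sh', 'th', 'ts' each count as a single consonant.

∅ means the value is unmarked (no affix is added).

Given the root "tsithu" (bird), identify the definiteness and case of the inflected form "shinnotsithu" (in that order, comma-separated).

Segment: shin-no-tsithu.
definiteness: no- → indefinite.
case: shin- → instrumental.

indefinite, instrumental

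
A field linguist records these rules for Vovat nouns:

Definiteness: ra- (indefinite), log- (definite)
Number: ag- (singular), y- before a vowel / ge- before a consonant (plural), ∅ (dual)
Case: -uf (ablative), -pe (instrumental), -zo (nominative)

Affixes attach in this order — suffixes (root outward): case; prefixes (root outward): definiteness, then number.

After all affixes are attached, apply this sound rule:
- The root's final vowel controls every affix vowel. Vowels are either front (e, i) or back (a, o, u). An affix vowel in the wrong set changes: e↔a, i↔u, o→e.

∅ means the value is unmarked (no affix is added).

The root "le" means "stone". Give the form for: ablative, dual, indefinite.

Attach case ablative -uf → leuf.
Attach definiteness indefinite ra- → raleuf.
number = dual: zero marking, form stays raleuf.
Apply vowel harmony: raleuf → releif.

releif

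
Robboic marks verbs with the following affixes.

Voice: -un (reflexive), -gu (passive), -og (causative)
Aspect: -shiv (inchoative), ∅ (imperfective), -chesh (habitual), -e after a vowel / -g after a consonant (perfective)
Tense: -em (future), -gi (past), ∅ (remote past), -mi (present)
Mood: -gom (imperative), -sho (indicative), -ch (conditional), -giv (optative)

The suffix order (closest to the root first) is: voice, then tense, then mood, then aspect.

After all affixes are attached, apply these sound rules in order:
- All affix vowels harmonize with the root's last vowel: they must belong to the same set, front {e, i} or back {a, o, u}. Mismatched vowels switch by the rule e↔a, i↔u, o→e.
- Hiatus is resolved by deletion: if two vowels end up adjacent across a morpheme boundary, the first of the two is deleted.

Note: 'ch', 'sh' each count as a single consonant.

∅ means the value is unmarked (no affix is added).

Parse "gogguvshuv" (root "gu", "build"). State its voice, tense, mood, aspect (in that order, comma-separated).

Segment: gu-og-giv-shiv.
voice: -og → causative.
tense: ∅ → remote past.
mood: -giv → optative.
aspect: -shiv → inchoative.

causative, remote past, optative, inchoative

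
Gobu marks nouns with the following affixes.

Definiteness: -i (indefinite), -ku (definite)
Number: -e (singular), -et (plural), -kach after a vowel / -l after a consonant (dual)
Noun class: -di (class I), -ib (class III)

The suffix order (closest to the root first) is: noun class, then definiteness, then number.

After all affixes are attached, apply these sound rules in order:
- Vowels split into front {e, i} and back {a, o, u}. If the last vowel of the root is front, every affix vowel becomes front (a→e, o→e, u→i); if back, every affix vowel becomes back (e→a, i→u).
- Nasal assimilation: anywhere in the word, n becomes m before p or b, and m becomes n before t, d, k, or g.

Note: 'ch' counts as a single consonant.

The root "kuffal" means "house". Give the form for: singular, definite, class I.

Attach noun class class I -di → kuffaldi.
Attach definiteness definite -ku → kuffaldiku.
Attach number singular -e → kuffaldikue.
Apply vowel harmony: kuffaldikue → kuffaldukua.
Nasal assimilation: no change.

kuffaldukua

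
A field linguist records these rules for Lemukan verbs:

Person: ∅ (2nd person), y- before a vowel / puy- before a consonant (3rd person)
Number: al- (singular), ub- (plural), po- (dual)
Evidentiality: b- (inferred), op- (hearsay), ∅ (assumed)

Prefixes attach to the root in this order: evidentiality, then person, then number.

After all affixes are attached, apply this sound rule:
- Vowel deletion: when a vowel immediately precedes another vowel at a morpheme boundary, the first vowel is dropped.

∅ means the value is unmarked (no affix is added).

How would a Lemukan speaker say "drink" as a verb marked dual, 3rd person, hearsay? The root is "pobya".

Attach evidentiality hearsay op- → oppobya.
Attach person 3rd person y- (before vowel 'o') → yoppobya.
Attach number dual po- → poyoppobya.
Vowel deletion: no change.

poyoppobya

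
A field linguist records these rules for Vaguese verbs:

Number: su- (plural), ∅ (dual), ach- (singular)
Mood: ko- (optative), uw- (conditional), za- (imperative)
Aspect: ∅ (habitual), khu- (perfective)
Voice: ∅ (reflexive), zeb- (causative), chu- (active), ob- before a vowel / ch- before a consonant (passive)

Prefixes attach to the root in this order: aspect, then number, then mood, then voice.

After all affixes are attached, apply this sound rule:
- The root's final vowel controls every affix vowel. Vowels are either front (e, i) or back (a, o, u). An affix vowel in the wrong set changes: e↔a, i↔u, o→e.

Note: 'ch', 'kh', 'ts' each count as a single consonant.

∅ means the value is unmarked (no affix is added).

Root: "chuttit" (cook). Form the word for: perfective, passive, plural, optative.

Attach aspect perfective khu- → khuchuttit.
Attach number plural su- → sukhuchuttit.
Attach mood optative ko- → kosukhuchuttit.
Attach voice passive ch- (before consonant 'k') → chkosukhuchuttit.
Apply vowel harmony: chkosukhuchuttit → chkesikhichuttit.

chkesikhichuttit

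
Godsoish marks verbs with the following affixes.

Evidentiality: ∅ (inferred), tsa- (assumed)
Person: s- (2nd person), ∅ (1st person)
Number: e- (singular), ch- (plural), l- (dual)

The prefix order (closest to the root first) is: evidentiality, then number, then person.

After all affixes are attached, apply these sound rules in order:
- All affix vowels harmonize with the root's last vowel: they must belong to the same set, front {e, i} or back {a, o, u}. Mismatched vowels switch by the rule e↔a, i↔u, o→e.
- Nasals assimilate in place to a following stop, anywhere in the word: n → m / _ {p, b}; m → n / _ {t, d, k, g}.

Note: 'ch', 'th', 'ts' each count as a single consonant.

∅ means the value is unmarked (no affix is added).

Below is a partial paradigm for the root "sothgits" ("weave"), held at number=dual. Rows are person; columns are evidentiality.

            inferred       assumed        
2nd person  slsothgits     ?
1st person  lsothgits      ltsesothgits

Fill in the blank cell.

Attach evidentiality assumed tsa- → tsasothgits.
Attach number dual l- → ltsasothgits.
Attach person 2nd person s- → sltsasothgits.
Apply vowel harmony: sltsasothgits → sltsesothgits.
Nasal assimilation: no change.

sltsesothgits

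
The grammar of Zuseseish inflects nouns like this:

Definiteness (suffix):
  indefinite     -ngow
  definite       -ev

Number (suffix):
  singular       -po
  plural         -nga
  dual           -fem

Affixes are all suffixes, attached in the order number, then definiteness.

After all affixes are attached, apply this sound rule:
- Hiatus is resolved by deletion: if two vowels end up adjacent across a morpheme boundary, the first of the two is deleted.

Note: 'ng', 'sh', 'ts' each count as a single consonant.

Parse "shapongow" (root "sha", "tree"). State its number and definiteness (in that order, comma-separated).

singular, indefinite

Segment: sha-po-ngow.
number: -po → singular.
definiteness: -ngow → indefinite.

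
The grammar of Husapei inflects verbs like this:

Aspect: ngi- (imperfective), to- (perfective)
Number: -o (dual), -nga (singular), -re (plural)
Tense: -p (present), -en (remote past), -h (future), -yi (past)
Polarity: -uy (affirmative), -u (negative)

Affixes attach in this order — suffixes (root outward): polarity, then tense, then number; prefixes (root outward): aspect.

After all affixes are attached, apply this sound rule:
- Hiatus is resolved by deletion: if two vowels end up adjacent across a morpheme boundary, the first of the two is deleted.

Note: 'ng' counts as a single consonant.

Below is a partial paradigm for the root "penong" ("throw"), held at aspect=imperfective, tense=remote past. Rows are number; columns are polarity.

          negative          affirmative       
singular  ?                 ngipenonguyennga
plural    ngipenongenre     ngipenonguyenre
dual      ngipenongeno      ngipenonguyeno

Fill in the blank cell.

Attach aspect imperfective ngi- → ngipenong.
Attach polarity negative -u → ngipenongu.
Attach tense remote past -en → ngipenonguen.
Attach number singular -nga → ngipenonguennga.
Apply vowel deletion: ngipenonguennga → ngipenongennga.

ngipenongennga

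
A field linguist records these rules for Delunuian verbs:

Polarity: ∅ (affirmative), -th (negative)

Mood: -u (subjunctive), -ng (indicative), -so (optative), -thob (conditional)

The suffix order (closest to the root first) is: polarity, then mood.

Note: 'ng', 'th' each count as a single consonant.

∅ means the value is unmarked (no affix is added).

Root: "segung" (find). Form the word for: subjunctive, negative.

segungthu

Attach polarity negative -th → segungth.
Attach mood subjunctive -u → segungthu.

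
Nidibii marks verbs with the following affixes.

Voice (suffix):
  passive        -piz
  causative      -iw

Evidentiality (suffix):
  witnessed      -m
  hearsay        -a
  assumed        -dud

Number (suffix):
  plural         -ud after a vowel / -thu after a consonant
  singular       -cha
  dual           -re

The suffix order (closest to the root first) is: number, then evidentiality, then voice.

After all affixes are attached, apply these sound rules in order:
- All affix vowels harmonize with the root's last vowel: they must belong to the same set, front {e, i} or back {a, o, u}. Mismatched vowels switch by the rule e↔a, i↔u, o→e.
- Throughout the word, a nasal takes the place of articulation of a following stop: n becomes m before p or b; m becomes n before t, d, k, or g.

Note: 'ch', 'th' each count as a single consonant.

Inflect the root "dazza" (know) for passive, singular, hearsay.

Attach number singular -cha → dazzacha.
Attach evidentiality hearsay -a → dazzachaa.
Attach voice passive -piz → dazzachaapiz.
Apply vowel harmony: dazzachaapiz → dazzachaapuz.
Nasal assimilation: no change.

dazzachaapuz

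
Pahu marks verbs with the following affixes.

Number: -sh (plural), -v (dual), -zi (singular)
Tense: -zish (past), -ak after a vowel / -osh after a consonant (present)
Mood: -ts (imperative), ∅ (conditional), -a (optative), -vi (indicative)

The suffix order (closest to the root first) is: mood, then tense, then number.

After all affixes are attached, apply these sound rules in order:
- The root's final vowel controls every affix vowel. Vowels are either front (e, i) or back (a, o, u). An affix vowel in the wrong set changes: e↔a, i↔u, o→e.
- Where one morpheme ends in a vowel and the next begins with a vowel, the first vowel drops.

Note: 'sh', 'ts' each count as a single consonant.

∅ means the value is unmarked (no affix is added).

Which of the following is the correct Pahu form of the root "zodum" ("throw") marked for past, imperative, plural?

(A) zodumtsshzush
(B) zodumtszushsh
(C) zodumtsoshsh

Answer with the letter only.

B

Attach mood imperative -ts → zodumts.
Attach tense past -zish → zodumtszish.
Attach number plural -sh → zodumtszishsh.
Apply vowel harmony: zodumtszishsh → zodumtszushsh.
Vowel deletion: no change.
So the correct form is zodumtszushsh, option (B).
(A) zodumtsshzush is wrong: it has the affixes in the wrong order.
(C) zodumtsoshsh is wrong: it uses present instead of past for tense.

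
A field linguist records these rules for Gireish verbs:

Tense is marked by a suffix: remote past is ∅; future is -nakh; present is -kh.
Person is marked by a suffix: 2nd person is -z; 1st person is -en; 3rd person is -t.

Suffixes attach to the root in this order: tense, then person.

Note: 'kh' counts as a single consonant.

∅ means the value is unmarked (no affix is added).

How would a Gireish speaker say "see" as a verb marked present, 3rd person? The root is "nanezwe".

nanezwekht

Attach tense present -kh → nanezwekh.
Attach person 3rd person -t → nanezwekht.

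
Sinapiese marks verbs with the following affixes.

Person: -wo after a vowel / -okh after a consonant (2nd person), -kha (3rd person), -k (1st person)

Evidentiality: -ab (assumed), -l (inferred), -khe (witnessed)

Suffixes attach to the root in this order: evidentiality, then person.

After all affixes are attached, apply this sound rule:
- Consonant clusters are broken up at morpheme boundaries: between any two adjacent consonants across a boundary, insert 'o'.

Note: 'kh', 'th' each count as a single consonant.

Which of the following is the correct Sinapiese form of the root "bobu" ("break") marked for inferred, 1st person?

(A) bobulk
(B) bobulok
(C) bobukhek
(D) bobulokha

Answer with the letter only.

Attach evidentiality inferred -l → bobul.
Attach person 1st person -k → bobulk.
Apply epenthesis: bobulk → bobulok.
So the correct form is bobulok, option (B).
(D) bobulokha is wrong: it uses 3rd person instead of 1st person for person.
(A) bobulk is wrong: it fails to apply the sound rule(s).
(C) bobukhek is wrong: it uses witnessed instead of inferred for evidentiality.

B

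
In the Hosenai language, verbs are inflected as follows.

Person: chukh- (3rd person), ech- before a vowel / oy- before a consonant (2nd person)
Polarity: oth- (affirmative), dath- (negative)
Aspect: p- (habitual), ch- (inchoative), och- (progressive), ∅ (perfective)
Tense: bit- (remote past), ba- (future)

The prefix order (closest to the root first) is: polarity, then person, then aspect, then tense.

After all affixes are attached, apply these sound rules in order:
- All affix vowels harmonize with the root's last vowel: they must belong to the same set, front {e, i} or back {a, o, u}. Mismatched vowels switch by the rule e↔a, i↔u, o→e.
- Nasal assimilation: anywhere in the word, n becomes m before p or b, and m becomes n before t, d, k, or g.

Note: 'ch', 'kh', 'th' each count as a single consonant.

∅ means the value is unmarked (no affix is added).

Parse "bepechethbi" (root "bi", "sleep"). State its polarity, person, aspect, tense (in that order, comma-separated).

affirmative, 2nd person, habitual, future

Segment: ba-p-ech-oth-bi.
polarity: oth- → affirmative.
person: ech/oy- → 2nd person.
aspect: p- → habitual.
tense: ba- → future.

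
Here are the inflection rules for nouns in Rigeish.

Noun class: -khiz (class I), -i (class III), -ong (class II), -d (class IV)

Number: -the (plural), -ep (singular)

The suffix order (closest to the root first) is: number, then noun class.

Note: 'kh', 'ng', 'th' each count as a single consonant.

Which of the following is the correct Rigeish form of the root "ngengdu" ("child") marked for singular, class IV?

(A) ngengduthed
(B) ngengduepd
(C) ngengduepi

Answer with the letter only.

B

Attach number singular -ep → ngengduep.
Attach noun class class IV -d → ngengduepd.
So the correct form is ngengduepd, option (B).
(A) ngengduthed is wrong: it uses plural instead of singular for number.
(C) ngengduepi is wrong: it uses class III instead of class IV for noun class.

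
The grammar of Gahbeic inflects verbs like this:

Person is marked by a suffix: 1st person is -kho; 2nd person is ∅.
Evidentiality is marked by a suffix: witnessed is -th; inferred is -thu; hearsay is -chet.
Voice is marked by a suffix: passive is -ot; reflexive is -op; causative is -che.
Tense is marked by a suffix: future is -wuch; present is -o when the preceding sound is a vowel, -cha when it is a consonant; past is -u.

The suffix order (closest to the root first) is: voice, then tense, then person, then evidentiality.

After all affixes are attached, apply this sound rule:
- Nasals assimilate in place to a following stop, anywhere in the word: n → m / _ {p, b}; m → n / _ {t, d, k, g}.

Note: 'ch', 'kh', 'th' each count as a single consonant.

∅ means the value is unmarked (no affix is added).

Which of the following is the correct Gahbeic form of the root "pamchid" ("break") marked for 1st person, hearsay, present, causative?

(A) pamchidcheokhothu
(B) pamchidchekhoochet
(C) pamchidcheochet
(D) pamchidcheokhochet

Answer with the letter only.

Attach voice causative -che → pamchidche.
Attach tense present -o (after vowel 'e') → pamchidcheo.
Attach person 1st person -kho → pamchidcheokho.
Attach evidentiality hearsay -chet → pamchidcheokhochet.
Nasal assimilation: no change.
So the correct form is pamchidcheokhochet, option (D).
(B) pamchidchekhoochet is wrong: it has the affixes in the wrong order.
(C) pamchidcheochet is wrong: it uses 2nd person instead of 1st person for person.
(A) pamchidcheokhothu is wrong: it uses inferred instead of hearsay for evidentiality.

D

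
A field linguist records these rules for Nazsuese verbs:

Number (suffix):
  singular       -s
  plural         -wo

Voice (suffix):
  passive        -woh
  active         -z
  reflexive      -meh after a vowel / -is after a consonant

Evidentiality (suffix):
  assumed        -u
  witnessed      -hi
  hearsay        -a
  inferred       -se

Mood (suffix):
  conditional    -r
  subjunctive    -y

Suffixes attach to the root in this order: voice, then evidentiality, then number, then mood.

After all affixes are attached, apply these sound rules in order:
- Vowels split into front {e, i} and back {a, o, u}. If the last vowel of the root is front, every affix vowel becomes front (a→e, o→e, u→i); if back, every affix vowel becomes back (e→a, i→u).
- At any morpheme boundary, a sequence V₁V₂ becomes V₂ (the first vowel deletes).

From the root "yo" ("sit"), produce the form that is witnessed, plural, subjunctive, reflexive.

yomahhuwoy

Attach voice reflexive -meh (after vowel 'o') → yomeh.
Attach evidentiality witnessed -hi → yomehhi.
Attach number plural -wo → yomehhiwo.
Attach mood subjunctive -y → yomehhiwoy.
Apply vowel harmony: yomehhiwoy → yomahhuwoy.
Vowel deletion: no change.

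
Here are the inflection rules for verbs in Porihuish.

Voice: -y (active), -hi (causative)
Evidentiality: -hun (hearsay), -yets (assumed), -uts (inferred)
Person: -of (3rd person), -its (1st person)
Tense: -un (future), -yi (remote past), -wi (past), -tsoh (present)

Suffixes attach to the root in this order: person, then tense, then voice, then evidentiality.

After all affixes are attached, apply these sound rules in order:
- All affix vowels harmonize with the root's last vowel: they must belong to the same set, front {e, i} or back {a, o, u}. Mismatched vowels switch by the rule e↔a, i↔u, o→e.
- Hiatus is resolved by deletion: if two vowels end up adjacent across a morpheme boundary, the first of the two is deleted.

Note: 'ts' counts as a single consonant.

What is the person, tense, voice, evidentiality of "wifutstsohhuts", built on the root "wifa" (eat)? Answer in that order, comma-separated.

1st person, present, causative, inferred

Segment: wifa-its-tsoh-hi-uts.
person: -its → 1st person.
tense: -tsoh → present.
voice: -hi → causative.
evidentiality: -uts → inferred.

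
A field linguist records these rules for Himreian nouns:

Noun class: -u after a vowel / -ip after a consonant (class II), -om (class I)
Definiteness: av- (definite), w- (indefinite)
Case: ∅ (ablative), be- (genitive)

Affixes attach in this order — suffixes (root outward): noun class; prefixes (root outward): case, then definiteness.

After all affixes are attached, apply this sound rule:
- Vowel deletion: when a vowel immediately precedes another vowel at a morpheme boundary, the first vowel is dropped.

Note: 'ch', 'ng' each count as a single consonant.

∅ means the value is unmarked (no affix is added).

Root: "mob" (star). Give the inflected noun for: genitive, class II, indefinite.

Attach noun class class II -ip (after consonant 'b') → mobip.
Attach case genitive be- → bemobip.
Attach definiteness indefinite w- → wbemobip.
Vowel deletion: no change.

wbemobip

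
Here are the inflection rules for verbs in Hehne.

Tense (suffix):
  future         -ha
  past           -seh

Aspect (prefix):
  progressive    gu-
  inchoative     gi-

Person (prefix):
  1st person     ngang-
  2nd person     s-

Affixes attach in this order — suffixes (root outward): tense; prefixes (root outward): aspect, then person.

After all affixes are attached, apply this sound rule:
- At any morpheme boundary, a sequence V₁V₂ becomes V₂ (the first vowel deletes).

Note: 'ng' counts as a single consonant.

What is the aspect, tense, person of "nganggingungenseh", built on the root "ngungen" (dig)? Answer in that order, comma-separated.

Segment: ngang-gi-ngungen-seh.
aspect: gi- → inchoative.
tense: -seh → past.
person: ngang- → 1st person.

inchoative, past, 1st person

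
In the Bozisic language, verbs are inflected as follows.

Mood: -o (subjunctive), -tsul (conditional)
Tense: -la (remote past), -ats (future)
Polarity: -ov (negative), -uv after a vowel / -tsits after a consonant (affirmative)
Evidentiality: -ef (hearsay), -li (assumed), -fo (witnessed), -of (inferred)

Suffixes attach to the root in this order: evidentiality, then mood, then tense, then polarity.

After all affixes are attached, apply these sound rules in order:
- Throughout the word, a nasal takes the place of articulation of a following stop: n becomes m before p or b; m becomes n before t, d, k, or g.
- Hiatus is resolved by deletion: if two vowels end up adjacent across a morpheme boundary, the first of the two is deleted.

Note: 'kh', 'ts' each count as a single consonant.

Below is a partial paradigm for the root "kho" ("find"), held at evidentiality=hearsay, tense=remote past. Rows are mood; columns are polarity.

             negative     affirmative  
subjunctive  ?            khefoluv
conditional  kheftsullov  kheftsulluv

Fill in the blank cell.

khefolov

Attach evidentiality hearsay -ef → khoef.
Attach mood subjunctive -o → khoefo.
Attach tense remote past -la → khoefola.
Attach polarity negative -ov → khoefolaov.
Nasal assimilation: no change.
Apply vowel deletion: khoefolaov → khefolov.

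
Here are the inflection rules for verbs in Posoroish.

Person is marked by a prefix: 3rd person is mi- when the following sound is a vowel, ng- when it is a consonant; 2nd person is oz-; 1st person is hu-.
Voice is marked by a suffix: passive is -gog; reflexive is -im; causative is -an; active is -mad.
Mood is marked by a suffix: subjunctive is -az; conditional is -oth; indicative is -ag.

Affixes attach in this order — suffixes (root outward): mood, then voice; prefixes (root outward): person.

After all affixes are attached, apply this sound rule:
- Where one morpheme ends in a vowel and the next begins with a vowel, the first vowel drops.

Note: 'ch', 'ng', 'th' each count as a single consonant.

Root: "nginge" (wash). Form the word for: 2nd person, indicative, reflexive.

ozngingagim

Attach mood indicative -ag → ngingeag.
Attach voice reflexive -im → ngingeagim.
Attach person 2nd person oz- → ozngingeagim.
Apply vowel deletion: ozngingeagim → ozngingagim.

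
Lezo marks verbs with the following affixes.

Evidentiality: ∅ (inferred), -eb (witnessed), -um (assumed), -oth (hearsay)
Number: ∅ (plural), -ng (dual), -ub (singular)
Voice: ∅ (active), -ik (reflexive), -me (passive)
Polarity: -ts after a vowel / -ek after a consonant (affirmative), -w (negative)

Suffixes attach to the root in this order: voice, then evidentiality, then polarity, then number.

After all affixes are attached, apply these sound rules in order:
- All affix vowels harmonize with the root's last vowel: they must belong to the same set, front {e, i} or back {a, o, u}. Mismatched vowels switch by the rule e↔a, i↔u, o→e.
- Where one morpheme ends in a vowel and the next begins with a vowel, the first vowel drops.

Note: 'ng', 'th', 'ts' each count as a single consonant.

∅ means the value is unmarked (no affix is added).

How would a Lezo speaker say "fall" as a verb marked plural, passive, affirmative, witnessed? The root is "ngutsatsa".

Attach voice passive -me → ngutsatsame.
Attach evidentiality witnessed -eb → ngutsatsameeb.
Attach polarity affirmative -ek (after consonant 'b') → ngutsatsameebek.
number = plural: zero marking, form stays ngutsatsameebek.
Apply vowel harmony: ngutsatsameebek → ngutsatsamaabak.
Apply vowel deletion: ngutsatsamaabak → ngutsatsamabak.

ngutsatsamabak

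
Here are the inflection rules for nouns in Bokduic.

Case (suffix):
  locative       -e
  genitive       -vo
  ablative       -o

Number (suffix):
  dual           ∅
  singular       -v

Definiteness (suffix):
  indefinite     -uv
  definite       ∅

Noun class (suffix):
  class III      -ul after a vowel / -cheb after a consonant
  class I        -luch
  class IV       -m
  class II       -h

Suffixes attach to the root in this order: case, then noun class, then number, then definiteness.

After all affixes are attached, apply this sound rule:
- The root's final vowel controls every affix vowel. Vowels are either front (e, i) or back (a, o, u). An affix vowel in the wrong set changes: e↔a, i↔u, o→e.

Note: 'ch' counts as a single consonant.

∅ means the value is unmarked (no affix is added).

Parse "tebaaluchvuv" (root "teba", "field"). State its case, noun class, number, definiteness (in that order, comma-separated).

locative, class I, singular, indefinite

Segment: teba-e-luch-v-uv.
case: -e → locative.
noun class: -luch → class I.
number: -v → singular.
definiteness: -uv → indefinite.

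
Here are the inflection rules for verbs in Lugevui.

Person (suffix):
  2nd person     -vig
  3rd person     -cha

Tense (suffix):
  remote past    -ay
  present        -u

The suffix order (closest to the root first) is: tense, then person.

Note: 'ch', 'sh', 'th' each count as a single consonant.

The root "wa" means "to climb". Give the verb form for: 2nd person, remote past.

Attach tense remote past -ay → waay.
Attach person 2nd person -vig → waayvig.

waayvig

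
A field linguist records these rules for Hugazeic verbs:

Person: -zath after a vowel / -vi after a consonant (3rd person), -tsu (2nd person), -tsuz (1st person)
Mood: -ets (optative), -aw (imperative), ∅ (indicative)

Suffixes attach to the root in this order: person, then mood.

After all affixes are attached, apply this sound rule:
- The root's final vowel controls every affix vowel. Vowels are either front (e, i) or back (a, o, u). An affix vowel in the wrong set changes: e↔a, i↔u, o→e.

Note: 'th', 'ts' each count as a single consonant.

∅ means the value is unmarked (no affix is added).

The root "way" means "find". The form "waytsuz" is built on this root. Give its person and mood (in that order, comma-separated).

1st person, indicative

Segment: way-tsuz.
person: -tsuz → 1st person.
mood: ∅ → indicative.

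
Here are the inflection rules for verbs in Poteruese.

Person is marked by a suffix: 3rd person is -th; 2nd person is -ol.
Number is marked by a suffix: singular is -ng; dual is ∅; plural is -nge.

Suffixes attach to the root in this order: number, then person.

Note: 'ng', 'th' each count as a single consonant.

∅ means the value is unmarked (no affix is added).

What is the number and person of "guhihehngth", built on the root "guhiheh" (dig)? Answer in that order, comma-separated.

Segment: guhiheh-ng-th.
number: -ng → singular.
person: -th → 3rd person.

singular, 3rd person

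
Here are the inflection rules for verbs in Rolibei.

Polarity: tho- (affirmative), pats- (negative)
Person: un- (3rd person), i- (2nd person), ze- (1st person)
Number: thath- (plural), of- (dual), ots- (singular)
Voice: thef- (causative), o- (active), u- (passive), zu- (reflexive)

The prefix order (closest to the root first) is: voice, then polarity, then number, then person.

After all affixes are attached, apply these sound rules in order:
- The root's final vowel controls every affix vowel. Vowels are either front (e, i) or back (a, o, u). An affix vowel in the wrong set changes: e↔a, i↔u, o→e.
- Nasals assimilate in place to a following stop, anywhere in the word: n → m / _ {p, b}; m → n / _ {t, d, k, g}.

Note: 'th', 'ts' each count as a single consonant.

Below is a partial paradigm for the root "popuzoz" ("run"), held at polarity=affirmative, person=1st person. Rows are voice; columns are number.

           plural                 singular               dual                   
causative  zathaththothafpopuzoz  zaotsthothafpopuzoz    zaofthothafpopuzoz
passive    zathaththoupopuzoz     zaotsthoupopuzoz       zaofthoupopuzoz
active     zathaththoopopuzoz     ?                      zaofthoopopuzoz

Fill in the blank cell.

zaotsthoopopuzoz

Attach voice active o- → opopuzoz.
Attach polarity affirmative tho- → thoopopuzoz.
Attach number singular ots- → otsthoopopuzoz.
Attach person 1st person ze- → zeotsthoopopuzoz.
Apply vowel harmony: zeotsthoopopuzoz → zaotsthoopopuzoz.
Nasal assimilation: no change.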